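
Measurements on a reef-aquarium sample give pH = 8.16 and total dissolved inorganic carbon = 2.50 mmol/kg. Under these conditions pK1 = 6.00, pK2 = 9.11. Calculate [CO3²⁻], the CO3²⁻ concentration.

α₂ = 1 / (1 + [H⁺]/K2 + [H⁺]²/(K1K2)) = 1 / (1 + 10^+0.95 + 10^-1.21)
   = 1 / (1 + 8.9125 + 0.061660) = 1/9.9742 = 0.1003
[CO3²⁻] = α₂ × DIC = 0.1003 × 2.50 = 0.251 mmol/kg

[CO3²⁻] = 0.251 mmol/kg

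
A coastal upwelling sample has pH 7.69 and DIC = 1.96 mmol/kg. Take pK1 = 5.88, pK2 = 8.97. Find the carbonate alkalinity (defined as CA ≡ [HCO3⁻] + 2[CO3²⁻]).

CA = [HCO3⁻] + 2[CO3²⁻] = (α₁ + 2α₂)·DIC
At pH 7.69: [H⁺]/K1 = 10^-1.81 = 0.015488, K2/[H⁺] = 10^-1.28 = 0.052481
α₁ = 1/(1 + 0.015488 + 0.052481) = 1/1.0680 = 0.9364; α₂ = α₁·K2/[H⁺] = 0.04914
α₁ + 2α₂ = 1.0346
CA = 1.0346 × 1.96 = 2.03 mmol/kg

CA = 2.03 mmol/kg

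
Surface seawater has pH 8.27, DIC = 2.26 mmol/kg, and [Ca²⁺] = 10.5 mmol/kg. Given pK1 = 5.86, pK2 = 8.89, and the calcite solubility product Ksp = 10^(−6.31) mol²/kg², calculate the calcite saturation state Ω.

α₂ = 1 / (1 + [H⁺]/K2 + [H⁺]²/(K1K2)) = 1 / (1 + 10^+0.62 + 10^-1.79)
   = 1 / (1 + 4.1687 + 0.016218) = 1/5.1849 = 0.1929
[CO3²⁻] = α₂ × DIC = 0.1929 × 2.26 = 0.4359 mmol/kg
Ksp = 10^(−6.31) = 4.898×10^-7
Ω = [Ca²⁺][CO3²⁻]/Ksp = (10.5×10^-3)(4.359×10^-4) / 4.898×10^-7 = 9.34

Ω = 9.34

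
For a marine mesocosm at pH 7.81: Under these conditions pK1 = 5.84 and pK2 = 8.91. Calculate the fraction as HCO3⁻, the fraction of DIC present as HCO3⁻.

α₁ = 1 / (1 + [H⁺]/K1 + K2/[H⁺]) = 1 / (1 + 10^-1.97 + 10^-1.10)
   = 1 / (1 + 0.010715 + 0.079433) = 1/1.0901 = 0.9173

α₁ = 0.917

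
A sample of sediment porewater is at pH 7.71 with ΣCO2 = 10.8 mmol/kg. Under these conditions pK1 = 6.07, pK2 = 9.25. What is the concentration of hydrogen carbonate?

α₁ = 1 / (1 + [H⁺]/K1 + K2/[H⁺]) = 1 / (1 + 10^-1.64 + 10^-1.54)
   = 1 / (1 + 0.022909 + 0.028840) = 1/1.0517 = 0.9508
[HCO3⁻] = α₁ × DIC = 0.9508 × 10.8 = 10.3 mmol/kg

[HCO3⁻] = 10.3 mmol/kg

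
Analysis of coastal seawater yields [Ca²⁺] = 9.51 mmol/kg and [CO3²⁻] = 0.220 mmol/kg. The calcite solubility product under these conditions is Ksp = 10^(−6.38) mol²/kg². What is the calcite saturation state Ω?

Ksp = 10^(−6.38) = 4.169×10^-7
Ω = [Ca²⁺][CO3²⁻]/Ksp = (9.51×10^-3)(0.220×10^-3) / 4.169×10^-7 = 5.02

Ω = 5.02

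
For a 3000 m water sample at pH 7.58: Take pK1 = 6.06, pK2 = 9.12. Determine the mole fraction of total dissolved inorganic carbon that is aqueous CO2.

α₀ = 1 / (1 + K1/[H⁺] + K1K2/[H⁺]²) = 1 / (1 + 10^+1.52 + 10^-0.02)
   = 1 / (1 + 33.113 + 0.95499) = 1/35.068 = 0.02852

α₀ = 0.0285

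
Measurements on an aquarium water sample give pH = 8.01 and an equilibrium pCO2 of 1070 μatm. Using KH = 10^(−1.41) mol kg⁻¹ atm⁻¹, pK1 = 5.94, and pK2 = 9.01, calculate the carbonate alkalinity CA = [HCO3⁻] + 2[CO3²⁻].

[CO2*] = KH · pCO2 = 10^(−1.41) × 1070×10^-6 = 4.163×10^-5 mol/kg
α₀ = 1/(1 + K1/[H⁺] + K1K2/[H⁺]²) = 1/(1 + 10^+2.07 + 10^+1.07) = 0.007678
DIC = [CO2*]/α₀ = 4.163×10^-5 / 0.007678 = 5.422 mmol/kg
CA = (α₁ + 2α₂)·DIC = (0.9021 + 2×0.09021) × 5.422 = 5.87 mmol/kg

CA = 5.87 mmol/kg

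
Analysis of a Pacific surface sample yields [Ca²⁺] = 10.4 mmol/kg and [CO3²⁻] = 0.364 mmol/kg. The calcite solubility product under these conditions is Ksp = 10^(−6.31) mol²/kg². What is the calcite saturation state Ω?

Ω = 7.73

Ksp = 10^(−6.31) = 4.898×10^-7
Ω = [Ca²⁺][CO3²⁻]/Ksp = (10.4×10^-3)(0.364×10^-3) / 4.898×10^-7 = 7.73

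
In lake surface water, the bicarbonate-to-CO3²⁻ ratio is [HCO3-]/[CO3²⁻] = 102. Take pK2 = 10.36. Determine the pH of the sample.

From K2 = [H⁺][CO3²⁻]/[HCO3-]:  pH = pK2 − log₁₀([HCO3-]/[CO3²⁻])
log₁₀(102) = +2.009
pH = 10.36 − (+2.009) = 8.35

pH = 8.35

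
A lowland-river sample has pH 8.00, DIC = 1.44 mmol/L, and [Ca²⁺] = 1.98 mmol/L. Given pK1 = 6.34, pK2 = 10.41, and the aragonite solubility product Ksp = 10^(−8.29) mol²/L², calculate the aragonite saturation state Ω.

Ω = 2.11

α₂ = 1 / (1 + [H⁺]/K2 + [H⁺]²/(K1K2)) = 1 / (1 + 10^+2.41 + 10^+0.75)
   = 1 / (1 + 257.04 + 5.6234) = 1/263.66 = 0.003793
[CO3²⁻] = α₂ × DIC = 0.003793 × 1.44 = 0.005462 mmol/L = 5.462 μmol/L
Ksp = 10^(−8.29) = 5.129×10^-9
Ω = [Ca²⁺][CO3²⁻]/Ksp = (1.98×10^-3)(5.462×10^-6) / 5.129×10^-9 = 2.11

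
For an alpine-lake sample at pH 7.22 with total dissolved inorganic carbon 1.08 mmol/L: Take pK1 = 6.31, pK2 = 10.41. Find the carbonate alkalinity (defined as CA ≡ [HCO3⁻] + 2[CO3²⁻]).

CA = 0.962 mmol/L

CA = [HCO3⁻] + 2[CO3²⁻] = (α₁ + 2α₂)·DIC
At pH 7.22: [H⁺]/K1 = 10^-0.91 = 0.12303, K2/[H⁺] = 10^-3.19 = 0.00064565
α₁ = 1/(1 + 0.12303 + 0.00064565) = 1/1.1237 = 0.8899; α₂ = α₁·K2/[H⁺] = 0.0005746
α₁ + 2α₂ = 0.8911
CA = 0.8911 × 1.08 = 0.962 mmol/L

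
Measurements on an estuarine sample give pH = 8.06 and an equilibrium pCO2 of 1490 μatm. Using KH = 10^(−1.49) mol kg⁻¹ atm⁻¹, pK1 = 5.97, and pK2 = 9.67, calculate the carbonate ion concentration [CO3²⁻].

[CO2*] = KH · pCO2 = 10^(−1.49) × 1490×10^-6 = 4.822×10^-5 mol/kg
α₀ = 1/(1 + K1/[H⁺] + K1K2/[H⁺]²) = 1/(1 + 10^+2.09 + 10^+0.48) = 0.007871
DIC = [CO2*]/α₀ = 4.822×10^-5 / 0.007871 = 6.126 mmol/kg
[CO3²⁻] = α₂·DIC; α₂ = 0.02377, so [CO3²⁻] = 0.02377 × 6.126 = 0.146 mmol/kg

[CO3²⁻] = 0.146 mmol/kg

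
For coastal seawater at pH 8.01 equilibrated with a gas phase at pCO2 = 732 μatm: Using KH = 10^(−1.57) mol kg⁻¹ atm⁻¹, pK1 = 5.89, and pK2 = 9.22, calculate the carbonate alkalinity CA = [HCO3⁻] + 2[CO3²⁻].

CA = 2.92 mmol/kg

[CO2*] = KH · pCO2 = 10^(−1.57) × 732×10^-6 = 1.970×10^-5 mol/kg
α₀ = 1/(1 + K1/[H⁺] + K1K2/[H⁺]²) = 1/(1 + 10^+2.12 + 10^+0.91) = 0.007095
DIC = [CO2*]/α₀ = 1.970×10^-5 / 0.007095 = 2.777 mmol/kg
CA = (α₁ + 2α₂)·DIC = (0.9352 + 2×0.05767) × 2.777 = 2.92 mmol/kg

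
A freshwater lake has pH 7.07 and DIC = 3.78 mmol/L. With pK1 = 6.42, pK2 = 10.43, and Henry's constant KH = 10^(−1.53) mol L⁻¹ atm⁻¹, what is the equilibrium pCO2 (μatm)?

pCO2 = 2.34×10^4 μatm

α₀ = 1 / (1 + K1/[H⁺] + K1K2/[H⁺]²) = 1 / (1 + 10^+0.65 + 10^-2.71)
   = 1 / (1 + 4.4668 + 0.0019498) = 1/5.4688 = 0.1829
[CO2*] = α₀ × DIC = 0.1829 × 3.78 = 0.6912 mmol/L
pCO2 = [CO2*]/KH = 6.912×10^-4 / 2.951×10^-2 = 2.34×10^4 μatm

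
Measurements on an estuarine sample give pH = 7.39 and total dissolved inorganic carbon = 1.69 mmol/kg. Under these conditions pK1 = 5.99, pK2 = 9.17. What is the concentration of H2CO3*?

α₀ = 1 / (1 + K1/[H⁺] + K1K2/[H⁺]²) = 1 / (1 + 10^+1.40 + 10^-0.38)
   = 1 / (1 + 25.119 + 0.41687) = 1/26.536 = 0.03769
[CO2*] = α₀ × DIC = 0.03769 × 1.69 = 0.0637 mmol/kg

[CO2*] = 0.0637 mmol/kg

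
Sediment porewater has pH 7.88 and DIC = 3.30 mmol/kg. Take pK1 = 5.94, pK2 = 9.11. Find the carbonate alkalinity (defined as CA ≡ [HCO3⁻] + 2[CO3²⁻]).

CA = [HCO3⁻] + 2[CO3²⁻] = (α₁ + 2α₂)·DIC
At pH 7.88: [H⁺]/K1 = 10^-1.94 = 0.011482, K2/[H⁺] = 10^-1.23 = 0.058884
α₁ = 1/(1 + 0.011482 + 0.058884) = 1/1.0704 = 0.9343; α₂ = α₁·K2/[H⁺] = 0.05501
α₁ + 2α₂ = 1.0443
CA = 1.0443 × 3.30 = 3.45 mmol/kg

CA = 3.45 mmol/kg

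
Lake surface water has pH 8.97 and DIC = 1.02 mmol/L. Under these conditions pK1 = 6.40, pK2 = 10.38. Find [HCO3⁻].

[HCO3⁻] = 0.979 mmol/L

α₁ = 1 / (1 + [H⁺]/K1 + K2/[H⁺]) = 1 / (1 + 10^-2.57 + 10^-1.41)
   = 1 / (1 + 0.0026915 + 0.038905) = 1/1.0416 = 0.9601
[HCO3⁻] = α₁ × DIC = 0.9601 × 1.02 = 0.979 mmol/L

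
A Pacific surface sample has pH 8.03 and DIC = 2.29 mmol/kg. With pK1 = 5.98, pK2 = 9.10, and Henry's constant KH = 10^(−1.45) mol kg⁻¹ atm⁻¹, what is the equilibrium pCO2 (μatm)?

pCO2 = 526 μatm

α₀ = 1 / (1 + K1/[H⁺] + K1K2/[H⁺]²) = 1 / (1 + 10^+2.05 + 10^+0.98)
   = 1 / (1 + 112.20 + 9.5499) = 1/122.75 = 0.008147
[CO2*] = α₀ × DIC = 0.008147 × 2.29 = 0.01866 mmol/kg = 18.66 μmol/kg
pCO2 = [CO2*]/KH = 1.866×10^-5 / 3.548×10^-2 = 526 μatm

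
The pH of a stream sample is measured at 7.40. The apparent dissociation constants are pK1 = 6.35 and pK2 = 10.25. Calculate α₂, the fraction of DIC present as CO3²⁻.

α₂ = 1 / (1 + [H⁺]/K2 + [H⁺]²/(K1K2)) = 1 / (1 + 10^+2.85 + 10^+1.80)
   = 1 / (1 + 707.95 + 63.096) = 1/772.04 = 0.001295

α₂ = 0.00130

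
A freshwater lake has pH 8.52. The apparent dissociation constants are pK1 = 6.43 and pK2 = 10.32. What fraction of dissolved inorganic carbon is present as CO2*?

α₀ = 1 / (1 + K1/[H⁺] + K1K2/[H⁺]²) = 1 / (1 + 10^+2.09 + 10^+0.29)
   = 1 / (1 + 123.03 + 1.9498) = 1/125.98 = 0.007938

α₀ = 0.00794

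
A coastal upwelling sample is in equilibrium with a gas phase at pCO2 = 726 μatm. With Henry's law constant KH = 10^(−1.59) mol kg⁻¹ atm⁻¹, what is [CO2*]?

[CO2*] = 18.7 μmol/kg

KH = 10^(−1.59) = 2.570×10^-2 mol kg⁻¹ atm⁻¹
[CO2*] = KH · pCO2 = 2.570×10^-2 × 726×10^-6 atm = 1.87×10^-5 mol/kg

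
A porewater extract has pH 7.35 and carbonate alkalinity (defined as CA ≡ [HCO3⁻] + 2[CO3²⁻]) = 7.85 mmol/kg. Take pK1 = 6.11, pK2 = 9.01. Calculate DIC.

DIC = 8.12 mmol/kg

CA = [HCO3⁻] + 2[CO3²⁻] = (α₁ + 2α₂)·DIC
At pH 7.35: [H⁺]/K1 = 10^-1.24 = 0.057544, K2/[H⁺] = 10^-1.66 = 0.021878
α₁ = 1/(1 + 0.057544 + 0.021878) = 1/1.0794 = 0.9264; α₂ = α₁·K2/[H⁺] = 0.02027
α₁ + 2α₂ = 0.9670
DIC = CA / (α₁ + 2α₂) = 7.85 / 0.9670 = 8.12 mmol/kg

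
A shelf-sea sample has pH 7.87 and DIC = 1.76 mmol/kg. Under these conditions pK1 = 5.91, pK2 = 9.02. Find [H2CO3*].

α₀ = 1 / (1 + K1/[H⁺] + K1K2/[H⁺]²) = 1 / (1 + 10^+1.96 + 10^+0.81)
   = 1 / (1 + 91.201 + 6.4565) = 1/98.658 = 0.01014
[CO2*] = α₀ × DIC = 0.01014 × 1.76 = 0.0178 mmol/kg = 17.8 μmol/kg

[CO2*] = 17.8 μmol/kg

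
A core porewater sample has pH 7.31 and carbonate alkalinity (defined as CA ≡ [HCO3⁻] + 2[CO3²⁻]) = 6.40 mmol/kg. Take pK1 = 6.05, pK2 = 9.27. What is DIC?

DIC = 6.68 mmol/kg

CA = [HCO3⁻] + 2[CO3²⁻] = (α₁ + 2α₂)·DIC
At pH 7.31: [H⁺]/K1 = 10^-1.26 = 0.054954, K2/[H⁺] = 10^-1.96 = 0.010965
α₁ = 1/(1 + 0.054954 + 0.010965) = 1/1.0659 = 0.9382; α₂ = α₁·K2/[H⁺] = 0.01029
α₁ + 2α₂ = 0.9587
DIC = CA / (α₁ + 2α₂) = 6.40 / 0.9587 = 6.68 mmol/kg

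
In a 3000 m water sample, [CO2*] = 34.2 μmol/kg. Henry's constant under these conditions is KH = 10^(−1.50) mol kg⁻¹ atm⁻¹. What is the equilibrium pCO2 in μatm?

pCO2 = 1080 μatm

KH = 10^(−1.50) = 3.162×10^-2 mol kg⁻¹ atm⁻¹
pCO2 = [CO2*]/KH = 34.2×10^-6 / 3.162×10^-2 = 1.08×10^-3 atm = 1080 μatm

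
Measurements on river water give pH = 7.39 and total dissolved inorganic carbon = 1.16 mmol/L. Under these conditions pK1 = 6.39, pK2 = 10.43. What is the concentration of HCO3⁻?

[HCO3⁻] = 1.05 mmol/L

α₁ = 1 / (1 + [H⁺]/K1 + K2/[H⁺]) = 1 / (1 + 10^-1.00 + 10^-3.04)
   = 1 / (1 + 0.10000 + 0.00091201) = 1/1.1009 = 0.9083
[HCO3⁻] = α₁ × DIC = 0.9083 × 1.16 = 1.05 mmol/L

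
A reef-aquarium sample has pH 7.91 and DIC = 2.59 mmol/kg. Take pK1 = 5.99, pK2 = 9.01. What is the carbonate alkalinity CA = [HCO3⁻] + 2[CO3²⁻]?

CA = [HCO3⁻] + 2[CO3²⁻] = (α₁ + 2α₂)·DIC
At pH 7.91: [H⁺]/K1 = 10^-1.92 = 0.012023, K2/[H⁺] = 10^-1.10 = 0.079433
α₁ = 1/(1 + 0.012023 + 0.079433) = 1/1.0915 = 0.9162; α₂ = α₁·K2/[H⁺] = 0.07278
α₁ + 2α₂ = 1.0618
CA = 1.0618 × 2.59 = 2.75 mmol/kg

CA = 2.75 mmol/kg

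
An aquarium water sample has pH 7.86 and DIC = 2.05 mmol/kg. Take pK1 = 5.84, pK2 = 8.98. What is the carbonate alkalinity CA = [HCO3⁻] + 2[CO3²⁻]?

CA = [HCO3⁻] + 2[CO3²⁻] = (α₁ + 2α₂)·DIC
At pH 7.86: [H⁺]/K1 = 10^-2.02 = 0.0095499, K2/[H⁺] = 10^-1.12 = 0.075858
α₁ = 1/(1 + 0.0095499 + 0.075858) = 1/1.0854 = 0.9213; α₂ = α₁·K2/[H⁺] = 0.06989
α₁ + 2α₂ = 1.0611
CA = 1.0611 × 2.05 = 2.18 mmol/kg

CA = 2.18 mmol/kg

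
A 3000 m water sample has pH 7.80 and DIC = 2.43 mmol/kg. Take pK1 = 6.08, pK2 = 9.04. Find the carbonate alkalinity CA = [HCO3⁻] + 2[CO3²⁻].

CA = [HCO3⁻] + 2[CO3²⁻] = (α₁ + 2α₂)·DIC
At pH 7.80: [H⁺]/K1 = 10^-1.72 = 0.019055, K2/[H⁺] = 10^-1.24 = 0.057544
α₁ = 1/(1 + 0.019055 + 0.057544) = 1/1.0766 = 0.9289; α₂ = α₁·K2/[H⁺] = 0.05345
α₁ + 2α₂ = 1.0358
CA = 1.0358 × 2.43 = 2.52 mmol/kg

CA = 2.52 mmol/kg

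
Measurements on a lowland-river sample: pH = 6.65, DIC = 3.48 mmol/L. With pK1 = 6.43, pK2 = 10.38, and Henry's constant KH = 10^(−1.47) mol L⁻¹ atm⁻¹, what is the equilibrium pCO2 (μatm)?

α₀ = 1 / (1 + K1/[H⁺] + K1K2/[H⁺]²) = 1 / (1 + 10^+0.22 + 10^-3.51)
   = 1 / (1 + 1.6596 + 0.00030903) = 1/2.6599 = 0.3760
[CO2*] = α₀ × DIC = 0.3760 × 3.48 = 1.308 mmol/L
pCO2 = [CO2*]/KH = 1.308×10^-3 / 3.388×10^-2 = 3.86×10^4 μatm

pCO2 = 3.86×10^4 μatm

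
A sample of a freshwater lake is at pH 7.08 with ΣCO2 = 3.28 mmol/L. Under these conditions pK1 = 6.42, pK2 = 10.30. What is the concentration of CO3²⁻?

[CO3²⁻] = 1.62 μmol/L

α₂ = 1 / (1 + [H⁺]/K2 + [H⁺]²/(K1K2)) = 1 / (1 + 10^+3.22 + 10^+2.56)
   = 1 / (1 + 1659.6 + 363.08) = 1/2023.7 = 0.0004942
[CO3²⁻] = α₂ × DIC = 0.0004942 × 3.28 = 0.00162 mmol/L = 1.62 μmol/L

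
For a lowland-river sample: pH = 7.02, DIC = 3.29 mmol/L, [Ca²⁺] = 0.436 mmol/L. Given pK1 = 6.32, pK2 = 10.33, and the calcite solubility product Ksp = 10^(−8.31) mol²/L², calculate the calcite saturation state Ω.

Ω = 0.120

α₂ = 1 / (1 + [H⁺]/K2 + [H⁺]²/(K1K2)) = 1 / (1 + 10^+3.31 + 10^+2.61)
   = 1 / (1 + 2041.7 + 407.38) = 1/2450.1 = 0.0004081
[CO3²⁻] = α₂ × DIC = 0.0004081 × 3.29 = 0.001343 mmol/L = 1.343 μmol/L
Ksp = 10^(−8.31) = 4.898×10^-9
Ω = [Ca²⁺][CO3²⁻]/Ksp = (0.436×10^-3)(1.343×10^-6) / 4.898×10^-9 = 0.120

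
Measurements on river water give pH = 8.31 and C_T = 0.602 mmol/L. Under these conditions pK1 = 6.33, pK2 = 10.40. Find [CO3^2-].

[CO3²⁻] = 4.80 μmol/L

α₂ = 1 / (1 + [H⁺]/K2 + [H⁺]²/(K1K2)) = 1 / (1 + 10^+2.09 + 10^+0.11)
   = 1 / (1 + 123.03 + 1.2882) = 1/125.32 = 0.007980
[CO3²⁻] = α₂ × DIC = 0.007980 × 0.602 = 0.00480 mmol/L = 4.80 μmol/L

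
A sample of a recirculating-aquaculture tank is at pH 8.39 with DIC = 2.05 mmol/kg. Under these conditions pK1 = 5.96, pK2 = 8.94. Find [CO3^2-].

α₂ = 1 / (1 + [H⁺]/K2 + [H⁺]²/(K1K2)) = 1 / (1 + 10^+0.55 + 10^-1.88)
   = 1 / (1 + 3.5481 + 0.013183) = 1/4.5613 = 0.2192
[CO3²⁻] = α₂ × DIC = 0.2192 × 2.05 = 0.449 mmol/kg

[CO3²⁻] = 0.449 mmol/kg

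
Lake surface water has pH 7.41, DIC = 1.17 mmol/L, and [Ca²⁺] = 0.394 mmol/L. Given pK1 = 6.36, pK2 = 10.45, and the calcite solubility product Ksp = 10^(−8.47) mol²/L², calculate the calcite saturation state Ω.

Ω = 0.114

α₂ = 1 / (1 + [H⁺]/K2 + [H⁺]²/(K1K2)) = 1 / (1 + 10^+3.04 + 10^+1.99)
   = 1 / (1 + 1096.5 + 97.724) = 1/1195.2 = 0.0008367
[CO3²⁻] = α₂ × DIC = 0.0008367 × 1.17 = 0.0009789 mmol/L = 0.9789 μmol/L
Ksp = 10^(−8.47) = 3.388×10^-9
Ω = [Ca²⁺][CO3²⁻]/Ksp = (0.394×10^-3)(9.789×10^-7) / 3.388×10^-9 = 0.114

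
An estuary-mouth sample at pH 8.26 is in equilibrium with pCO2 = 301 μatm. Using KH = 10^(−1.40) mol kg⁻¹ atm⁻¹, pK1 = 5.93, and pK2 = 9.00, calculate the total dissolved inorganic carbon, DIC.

DIC = 3.04 mmol/kg

[CO2*] = KH · pCO2 = 10^(−1.40) × 301×10^-6 = 1.198×10^-5 mol/kg
α₀ = 1/(1 + K1/[H⁺] + K1K2/[H⁺]²) = 1/(1 + 10^+2.33 + 10^+1.59) = 0.003942
DIC = [CO2*]/α₀ = 1.198×10^-5 / 0.003942 = 3.04 mmol/kg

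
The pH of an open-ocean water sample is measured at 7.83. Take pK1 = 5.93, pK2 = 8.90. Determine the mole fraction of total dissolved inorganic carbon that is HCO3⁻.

α₁ = 0.911

α₁ = 1 / (1 + [H⁺]/K1 + K2/[H⁺]) = 1 / (1 + 10^-1.90 + 10^-1.07)
   = 1 / (1 + 0.012589 + 0.085114) = 1/1.0977 = 0.9110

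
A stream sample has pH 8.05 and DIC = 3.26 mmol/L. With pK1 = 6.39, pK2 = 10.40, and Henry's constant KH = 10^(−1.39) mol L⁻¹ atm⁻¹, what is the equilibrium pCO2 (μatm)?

α₀ = 1 / (1 + K1/[H⁺] + K1K2/[H⁺]²) = 1 / (1 + 10^+1.66 + 10^-0.69)
   = 1 / (1 + 45.709 + 0.20417) = 1/46.913 = 0.02132
[CO2*] = α₀ × DIC = 0.02132 × 3.26 = 0.06949 mmol/L
pCO2 = [CO2*]/KH = 6.949×10^-5 / 4.074×10^-2 = 1710 μatm

pCO2 = 1710 μatm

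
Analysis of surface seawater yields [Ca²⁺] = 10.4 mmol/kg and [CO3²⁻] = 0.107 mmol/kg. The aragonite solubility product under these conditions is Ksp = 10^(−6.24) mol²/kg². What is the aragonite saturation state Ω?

Ksp = 10^(−6.24) = 5.754×10^-7
Ω = [Ca²⁺][CO3²⁻]/Ksp = (10.4×10^-3)(0.107×10^-3) / 5.754×10^-7 = 1.93

Ω = 1.93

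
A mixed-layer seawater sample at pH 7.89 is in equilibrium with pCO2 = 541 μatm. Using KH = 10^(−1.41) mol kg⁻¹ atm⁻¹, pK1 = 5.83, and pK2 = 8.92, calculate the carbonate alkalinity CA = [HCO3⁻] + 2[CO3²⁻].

[CO2*] = KH · pCO2 = 10^(−1.41) × 541×10^-6 = 2.105×10^-5 mol/kg
α₀ = 1/(1 + K1/[H⁺] + K1K2/[H⁺]²) = 1/(1 + 10^+2.06 + 10^+1.03) = 0.007903
DIC = [CO2*]/α₀ = 2.105×10^-5 / 0.007903 = 2.663 mmol/kg
CA = (α₁ + 2α₂)·DIC = (0.9074 + 2×0.08468) × 2.663 = 2.87 mmol/kg

CA = 2.87 mmol/kg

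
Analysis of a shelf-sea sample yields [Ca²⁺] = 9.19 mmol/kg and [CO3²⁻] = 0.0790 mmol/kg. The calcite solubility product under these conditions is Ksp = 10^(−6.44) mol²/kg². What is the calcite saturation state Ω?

Ω = 2.00

Ksp = 10^(−6.44) = 3.631×10^-7
Ω = [Ca²⁺][CO3²⁻]/Ksp = (9.19×10^-3)(0.0790×10^-3) / 3.631×10^-7 = 2.00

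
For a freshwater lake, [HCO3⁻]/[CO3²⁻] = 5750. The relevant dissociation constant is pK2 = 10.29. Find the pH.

From K2 = [H⁺][CO3²⁻]/[HCO3⁻]:  pH = pK2 − log₁₀([HCO3⁻]/[CO3²⁻])
log₁₀(5750) = +3.760
pH = 10.29 − (+3.760) = 6.53

pH = 6.53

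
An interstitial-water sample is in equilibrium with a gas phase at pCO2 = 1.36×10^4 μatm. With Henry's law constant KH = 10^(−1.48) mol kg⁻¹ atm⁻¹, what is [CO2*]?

KH = 10^(−1.48) = 3.311×10^-2 mol kg⁻¹ atm⁻¹
[CO2*] = KH · pCO2 = 3.311×10^-2 × 1.36×10^4×10^-6 atm = 4.50×10^-4 mol/kg

[CO2*] = 450 μmol/kg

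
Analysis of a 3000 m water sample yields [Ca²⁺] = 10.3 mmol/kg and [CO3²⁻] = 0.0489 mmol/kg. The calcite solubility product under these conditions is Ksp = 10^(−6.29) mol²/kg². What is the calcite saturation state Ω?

Ksp = 10^(−6.29) = 5.129×10^-7
Ω = [Ca²⁺][CO3²⁻]/Ksp = (10.3×10^-3)(0.0489×10^-3) / 5.129×10^-7 = 0.982

Ω = 0.982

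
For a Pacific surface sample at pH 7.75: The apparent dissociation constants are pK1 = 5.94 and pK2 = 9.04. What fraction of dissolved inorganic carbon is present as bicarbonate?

α₁ = 0.937

α₁ = 1 / (1 + [H⁺]/K1 + K2/[H⁺]) = 1 / (1 + 10^-1.81 + 10^-1.29)
   = 1 / (1 + 0.015488 + 0.051286) = 1/1.0668 = 0.9374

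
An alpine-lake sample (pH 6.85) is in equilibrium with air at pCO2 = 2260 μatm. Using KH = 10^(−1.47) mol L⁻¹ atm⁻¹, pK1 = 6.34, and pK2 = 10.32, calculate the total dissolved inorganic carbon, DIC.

DIC = 0.324 mmol/L

[CO2*] = KH · pCO2 = 10^(−1.47) × 2260×10^-6 = 7.658×10^-5 mol/L
α₀ = 1/(1 + K1/[H⁺] + K1K2/[H⁺]²) = 1/(1 + 10^+0.51 + 10^-2.96) = 0.2360
DIC = [CO2*]/α₀ = 7.658×10^-5 / 0.2360 = 0.324 mmol/L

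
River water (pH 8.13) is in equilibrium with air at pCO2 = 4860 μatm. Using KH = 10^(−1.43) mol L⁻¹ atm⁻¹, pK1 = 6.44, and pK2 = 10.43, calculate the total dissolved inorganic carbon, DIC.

[CO2*] = KH · pCO2 = 10^(−1.43) × 4860×10^-6 = 1.806×10^-4 mol/L
α₀ = 1/(1 + K1/[H⁺] + K1K2/[H⁺]²) = 1/(1 + 10^+1.69 + 10^-0.61) = 0.01991
DIC = [CO2*]/α₀ = 1.806×10^-4 / 0.01991 = 9.07 mmol/L

DIC = 9.07 mmol/L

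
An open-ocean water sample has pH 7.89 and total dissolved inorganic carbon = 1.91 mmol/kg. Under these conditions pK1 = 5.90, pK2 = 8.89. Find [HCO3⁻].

[HCO3⁻] = 1.72 mmol/kg

α₁ = 1 / (1 + [H⁺]/K1 + K2/[H⁺]) = 1 / (1 + 10^-1.99 + 10^-1.00)
   = 1 / (1 + 0.010233 + 0.10000) = 1/1.1102 = 0.9007
[HCO3⁻] = α₁ × DIC = 0.9007 × 1.91 = 1.72 mmol/kg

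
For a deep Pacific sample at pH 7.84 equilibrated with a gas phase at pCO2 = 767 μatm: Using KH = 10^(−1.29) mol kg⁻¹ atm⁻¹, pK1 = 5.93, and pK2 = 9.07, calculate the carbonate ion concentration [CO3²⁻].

[CO3²⁻] = 0.188 mmol/kg

[CO2*] = KH · pCO2 = 10^(−1.29) × 767×10^-6 = 3.934×10^-5 mol/kg
α₀ = 1/(1 + K1/[H⁺] + K1K2/[H⁺]²) = 1/(1 + 10^+1.91 + 10^+0.68) = 0.01149
DIC = [CO2*]/α₀ = 3.934×10^-5 / 0.01149 = 3.425 mmol/kg
[CO3²⁻] = α₂·DIC; α₂ = 0.05497, so [CO3²⁻] = 0.05497 × 3.425 = 0.188 mmol/kg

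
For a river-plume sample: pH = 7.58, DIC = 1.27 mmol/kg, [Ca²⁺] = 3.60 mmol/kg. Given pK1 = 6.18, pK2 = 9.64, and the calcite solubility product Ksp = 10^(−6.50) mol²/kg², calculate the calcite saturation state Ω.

α₂ = 1 / (1 + [H⁺]/K2 + [H⁺]²/(K1K2)) = 1 / (1 + 10^+2.06 + 10^+0.66)
   = 1 / (1 + 114.82 + 4.5709) = 1/120.39 = 0.008307
[CO3²⁻] = α₂ × DIC = 0.008307 × 1.27 = 0.01055 mmol/kg = 10.55 μmol/kg
Ksp = 10^(−6.50) = 3.162×10^-7
Ω = [Ca²⁺][CO3²⁻]/Ksp = (3.60×10^-3)(1.055×10^-5) / 3.162×10^-7 = 0.120

Ω = 0.120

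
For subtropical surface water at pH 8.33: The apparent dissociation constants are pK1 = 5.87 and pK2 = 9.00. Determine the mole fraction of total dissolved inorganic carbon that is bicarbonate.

α₁ = 0.822

α₁ = 1 / (1 + [H⁺]/K1 + K2/[H⁺]) = 1 / (1 + 10^-2.46 + 10^-0.67)
   = 1 / (1 + 0.0034674 + 0.21380) = 1/1.2173 = 0.8215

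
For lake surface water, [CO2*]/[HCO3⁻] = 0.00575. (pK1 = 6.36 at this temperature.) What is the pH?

pH = 8.60

From K1 = [H⁺][HCO3⁻]/[CO2*]:  pH = pK1 − log₁₀([CO2*]/[HCO3⁻])
log₁₀(0.00575) = -2.240
pH = 6.36 − (-2.240) = 8.60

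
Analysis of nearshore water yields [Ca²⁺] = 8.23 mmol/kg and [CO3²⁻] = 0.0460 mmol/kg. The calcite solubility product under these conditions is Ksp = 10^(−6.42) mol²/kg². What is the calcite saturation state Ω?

Ksp = 10^(−6.42) = 3.802×10^-7
Ω = [Ca²⁺][CO3²⁻]/Ksp = (8.23×10^-3)(0.0460×10^-3) / 3.802×10^-7 = 0.996

Ω = 0.996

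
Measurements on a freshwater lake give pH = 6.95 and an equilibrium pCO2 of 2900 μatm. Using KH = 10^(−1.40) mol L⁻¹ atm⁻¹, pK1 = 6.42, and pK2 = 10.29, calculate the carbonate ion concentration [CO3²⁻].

[CO3²⁻] = 0.179 μmol/L

[CO2*] = KH · pCO2 = 10^(−1.40) × 2900×10^-6 = 1.155×10^-4 mol/L
α₀ = 1/(1 + K1/[H⁺] + K1K2/[H⁺]²) = 1/(1 + 10^+0.53 + 10^-2.81) = 0.2278
DIC = [CO2*]/α₀ = 1.155×10^-4 / 0.2278 = 0.5068 mmol/L
[CO3²⁻] = α₂·DIC; α₂ = 0.0003528, so [CO3²⁻] = 0.0003528 × 0.5068 = 0.000179 mmol/L = 0.179 μmol/L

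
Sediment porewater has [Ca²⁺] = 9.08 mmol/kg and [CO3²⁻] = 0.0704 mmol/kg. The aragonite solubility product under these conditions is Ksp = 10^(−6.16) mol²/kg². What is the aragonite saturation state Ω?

Ω = 0.924

Ksp = 10^(−6.16) = 6.918×10^-7
Ω = [Ca²⁺][CO3²⁻]/Ksp = (9.08×10^-3)(0.0704×10^-3) / 6.918×10^-7 = 0.924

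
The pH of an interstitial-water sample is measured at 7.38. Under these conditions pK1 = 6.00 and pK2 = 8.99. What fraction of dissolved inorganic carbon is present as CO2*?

α₀ = 1 / (1 + K1/[H⁺] + K1K2/[H⁺]²) = 1 / (1 + 10^+1.38 + 10^-0.23)
   = 1 / (1 + 23.988 + 0.58884) = 1/25.577 = 0.03910

α₀ = 0.0391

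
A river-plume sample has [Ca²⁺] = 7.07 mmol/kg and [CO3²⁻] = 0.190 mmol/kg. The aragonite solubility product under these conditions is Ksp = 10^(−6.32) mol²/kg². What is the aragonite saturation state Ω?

Ω = 2.81

Ksp = 10^(−6.32) = 4.786×10^-7
Ω = [Ca²⁺][CO3²⁻]/Ksp = (7.07×10^-3)(0.190×10^-3) / 4.786×10^-7 = 2.81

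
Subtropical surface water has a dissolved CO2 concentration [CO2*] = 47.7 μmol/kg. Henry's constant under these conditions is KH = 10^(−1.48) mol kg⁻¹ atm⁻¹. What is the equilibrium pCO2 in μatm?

KH = 10^(−1.48) = 3.311×10^-2 mol kg⁻¹ atm⁻¹
pCO2 = [CO2*]/KH = 47.7×10^-6 / 3.311×10^-2 = 1.44×10^-3 atm = 1440 μatm

pCO2 = 1440 μatm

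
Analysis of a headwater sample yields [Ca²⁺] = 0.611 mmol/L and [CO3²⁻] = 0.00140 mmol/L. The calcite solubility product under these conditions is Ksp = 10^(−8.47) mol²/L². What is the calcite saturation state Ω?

Ω = 0.252

Ksp = 10^(−8.47) = 3.388×10^-9
Ω = [Ca²⁺][CO3²⁻]/Ksp = (0.611×10^-3)(0.00140×10^-3) / 3.388×10^-9 = 0.252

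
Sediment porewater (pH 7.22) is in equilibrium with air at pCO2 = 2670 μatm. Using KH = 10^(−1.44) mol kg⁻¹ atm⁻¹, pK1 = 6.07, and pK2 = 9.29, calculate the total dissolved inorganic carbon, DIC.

[CO2*] = KH · pCO2 = 10^(−1.44) × 2670×10^-6 = 9.694×10^-5 mol/kg
α₀ = 1/(1 + K1/[H⁺] + K1K2/[H⁺]²) = 1/(1 + 10^+1.15 + 10^-0.92) = 0.06559
DIC = [CO2*]/α₀ = 9.694×10^-5 / 0.06559 = 1.48 mmol/kg

DIC = 1.48 mmol/kg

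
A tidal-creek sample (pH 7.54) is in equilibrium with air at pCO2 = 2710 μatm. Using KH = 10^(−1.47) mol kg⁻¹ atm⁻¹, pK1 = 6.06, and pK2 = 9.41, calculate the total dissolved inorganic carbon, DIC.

[CO2*] = KH · pCO2 = 10^(−1.47) × 2710×10^-6 = 9.183×10^-5 mol/kg
α₀ = 1/(1 + K1/[H⁺] + K1K2/[H⁺]²) = 1/(1 + 10^+1.48 + 10^-0.39) = 0.03164
DIC = [CO2*]/α₀ = 9.183×10^-5 / 0.03164 = 2.90 mmol/kg

DIC = 2.90 mmol/kg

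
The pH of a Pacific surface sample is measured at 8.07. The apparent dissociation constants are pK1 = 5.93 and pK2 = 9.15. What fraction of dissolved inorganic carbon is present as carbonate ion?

α₂ = 1 / (1 + [H⁺]/K2 + [H⁺]²/(K1K2)) = 1 / (1 + 10^+1.08 + 10^-1.06)
   = 1 / (1 + 12.023 + 0.087096) = 1/13.110 = 0.07628

α₂ = 0.0763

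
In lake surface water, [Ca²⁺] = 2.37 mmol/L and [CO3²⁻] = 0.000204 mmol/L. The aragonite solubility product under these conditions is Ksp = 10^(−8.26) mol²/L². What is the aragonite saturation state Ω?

Ksp = 10^(−8.26) = 5.495×10^-9
Ω = [Ca²⁺][CO3²⁻]/Ksp = (2.37×10^-3)(0.000204×10^-3) / 5.495×10^-9 = 0.0880

Ω = 0.0880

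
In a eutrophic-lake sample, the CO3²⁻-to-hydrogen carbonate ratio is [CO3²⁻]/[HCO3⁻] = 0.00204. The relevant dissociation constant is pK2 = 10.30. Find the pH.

From K2 = [H⁺][CO3²⁻]/[HCO3⁻]:  pH = pK2 + log₁₀([CO3²⁻]/[HCO3⁻])
log₁₀(0.00204) = -2.690
pH = 10.30 + (-2.690) = 7.61

pH = 7.61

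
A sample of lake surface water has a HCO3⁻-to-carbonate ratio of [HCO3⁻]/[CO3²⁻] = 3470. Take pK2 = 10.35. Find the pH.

pH = 6.81

From K2 = [H⁺][CO3²⁻]/[HCO3⁻]:  pH = pK2 − log₁₀([HCO3⁻]/[CO3²⁻])
log₁₀(3470) = +3.540
pH = 10.35 − (+3.540) = 6.81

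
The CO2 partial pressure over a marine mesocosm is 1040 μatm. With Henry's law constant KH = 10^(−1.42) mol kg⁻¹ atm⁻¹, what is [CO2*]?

[CO2*] = 39.5 μmol/kg

KH = 10^(−1.42) = 3.802×10^-2 mol kg⁻¹ atm⁻¹
[CO2*] = KH · pCO2 = 3.802×10^-2 × 1040×10^-6 atm = 3.95×10^-5 mol/kg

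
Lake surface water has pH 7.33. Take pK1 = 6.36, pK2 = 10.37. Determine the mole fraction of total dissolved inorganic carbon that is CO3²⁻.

α₂ = 0.000823

α₂ = 1 / (1 + [H⁺]/K2 + [H⁺]²/(K1K2)) = 1 / (1 + 10^+3.04 + 10^+2.07)
   = 1 / (1 + 1096.5 + 117.49) = 1/1215.0 = 0.0008231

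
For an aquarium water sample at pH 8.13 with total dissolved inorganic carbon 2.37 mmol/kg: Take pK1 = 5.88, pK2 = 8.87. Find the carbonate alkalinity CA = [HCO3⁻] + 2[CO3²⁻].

CA = 2.72 mmol/kg

CA = [HCO3⁻] + 2[CO3²⁻] = (α₁ + 2α₂)·DIC
At pH 8.13: [H⁺]/K1 = 10^-2.25 = 0.0056234, K2/[H⁺] = 10^-0.74 = 0.18197
α₁ = 1/(1 + 0.0056234 + 0.18197) = 1/1.1876 = 0.8420; α₂ = α₁·K2/[H⁺] = 0.1532
α₁ + 2α₂ = 1.1485
CA = 1.1485 × 2.37 = 2.72 mmol/kg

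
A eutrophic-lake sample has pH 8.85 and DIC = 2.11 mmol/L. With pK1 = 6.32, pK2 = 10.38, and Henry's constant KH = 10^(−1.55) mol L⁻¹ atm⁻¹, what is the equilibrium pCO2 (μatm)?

pCO2 = 214 μatm

α₀ = 1 / (1 + K1/[H⁺] + K1K2/[H⁺]²) = 1 / (1 + 10^+2.53 + 10^+1.00)
   = 1 / (1 + 338.84 + 10.000) = 1/349.84 = 0.002858
[CO2*] = α₀ × DIC = 0.002858 × 2.11 = 0.006031 mmol/L = 6.031 μmol/L
pCO2 = [CO2*]/KH = 6.031×10^-6 / 2.818×10^-2 = 214 μatm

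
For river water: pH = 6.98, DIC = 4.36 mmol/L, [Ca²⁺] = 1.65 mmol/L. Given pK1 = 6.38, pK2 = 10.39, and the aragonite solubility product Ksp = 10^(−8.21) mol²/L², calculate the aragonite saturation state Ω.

Ω = 0.363

α₂ = 1 / (1 + [H⁺]/K2 + [H⁺]²/(K1K2)) = 1 / (1 + 10^+3.41 + 10^+2.81)
   = 1 / (1 + 2570.4 + 645.65) = 1/3217.1 = 0.0003108
[CO3²⁻] = α₂ × DIC = 0.0003108 × 4.36 = 0.001355 mmol/L = 1.355 μmol/L
Ksp = 10^(−8.21) = 6.166×10^-9
Ω = [Ca²⁺][CO3²⁻]/Ksp = (1.65×10^-3)(1.355×10^-6) / 6.166×10^-9 = 0.363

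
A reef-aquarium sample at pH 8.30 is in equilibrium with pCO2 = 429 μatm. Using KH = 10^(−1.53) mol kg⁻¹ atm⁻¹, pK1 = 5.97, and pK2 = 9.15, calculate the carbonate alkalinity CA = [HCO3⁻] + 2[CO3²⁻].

CA = 3.47 mmol/kg

[CO2*] = KH · pCO2 = 10^(−1.53) × 429×10^-6 = 1.266×10^-5 mol/kg
α₀ = 1/(1 + K1/[H⁺] + K1K2/[H⁺]²) = 1/(1 + 10^+2.33 + 10^+1.48) = 0.004082
DIC = [CO2*]/α₀ = 1.266×10^-5 / 0.004082 = 3.102 mmol/kg
CA = (α₁ + 2α₂)·DIC = (0.8727 + 2×0.1233) × 3.102 = 3.47 mmol/kg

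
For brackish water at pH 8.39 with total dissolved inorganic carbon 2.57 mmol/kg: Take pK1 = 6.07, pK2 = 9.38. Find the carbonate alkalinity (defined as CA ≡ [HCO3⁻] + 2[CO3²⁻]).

CA = 2.80 mmol/kg

CA = [HCO3⁻] + 2[CO3²⁻] = (α₁ + 2α₂)·DIC
At pH 8.39: [H⁺]/K1 = 10^-2.32 = 0.0047863, K2/[H⁺] = 10^-0.99 = 0.10233
α₁ = 1/(1 + 0.0047863 + 0.10233) = 1/1.1071 = 0.9032; α₂ = α₁·K2/[H⁺] = 0.09243
α₁ + 2α₂ = 1.0881
CA = 1.0881 × 2.57 = 2.80 mmol/kg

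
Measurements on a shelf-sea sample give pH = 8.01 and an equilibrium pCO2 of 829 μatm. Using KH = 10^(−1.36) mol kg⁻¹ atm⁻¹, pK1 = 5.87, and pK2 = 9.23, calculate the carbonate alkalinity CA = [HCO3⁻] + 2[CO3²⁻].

[CO2*] = KH · pCO2 = 10^(−1.36) × 829×10^-6 = 3.619×10^-5 mol/kg
α₀ = 1/(1 + K1/[H⁺] + K1K2/[H⁺]²) = 1/(1 + 10^+2.14 + 10^+0.92) = 0.006786
DIC = [CO2*]/α₀ = 3.619×10^-5 / 0.006786 = 5.332 mmol/kg
CA = (α₁ + 2α₂)·DIC = (0.9368 + 2×0.05645) × 5.332 = 5.60 mmol/kg

CA = 5.60 mmol/kg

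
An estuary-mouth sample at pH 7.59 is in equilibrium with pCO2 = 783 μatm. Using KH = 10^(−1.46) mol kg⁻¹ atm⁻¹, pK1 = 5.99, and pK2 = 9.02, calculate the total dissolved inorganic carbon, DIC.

DIC = 1.15 mmol/kg

[CO2*] = KH · pCO2 = 10^(−1.46) × 783×10^-6 = 2.715×10^-5 mol/kg
α₀ = 1/(1 + K1/[H⁺] + K1K2/[H⁺]²) = 1/(1 + 10^+1.60 + 10^+0.17) = 0.02365
DIC = [CO2*]/α₀ = 2.715×10^-5 / 0.02365 = 1.15 mmol/kg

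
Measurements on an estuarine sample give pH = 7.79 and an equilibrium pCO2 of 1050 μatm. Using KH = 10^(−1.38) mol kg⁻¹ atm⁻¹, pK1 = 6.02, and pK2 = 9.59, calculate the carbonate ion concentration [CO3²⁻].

[CO2*] = KH · pCO2 = 10^(−1.38) × 1050×10^-6 = 4.377×10^-5 mol/kg
α₀ = 1/(1 + K1/[H⁺] + K1K2/[H⁺]²) = 1/(1 + 10^+1.77 + 10^-0.03) = 0.01644
DIC = [CO2*]/α₀ = 4.377×10^-5 / 0.01644 = 2.662 mmol/kg
[CO3²⁻] = α₂·DIC; α₂ = 0.01535, so [CO3²⁻] = 0.01535 × 2.662 = 0.0408 mmol/kg

[CO3²⁻] = 0.0408 mmol/kg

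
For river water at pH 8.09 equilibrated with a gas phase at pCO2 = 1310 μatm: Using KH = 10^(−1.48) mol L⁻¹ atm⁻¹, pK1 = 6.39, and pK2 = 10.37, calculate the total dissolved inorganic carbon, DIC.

[CO2*] = KH · pCO2 = 10^(−1.48) × 1310×10^-6 = 4.338×10^-5 mol/L
α₀ = 1/(1 + K1/[H⁺] + K1K2/[H⁺]²) = 1/(1 + 10^+1.70 + 10^-0.58) = 0.01946
DIC = [CO2*]/α₀ = 4.338×10^-5 / 0.01946 = 2.23 mmol/L

DIC = 2.23 mmol/L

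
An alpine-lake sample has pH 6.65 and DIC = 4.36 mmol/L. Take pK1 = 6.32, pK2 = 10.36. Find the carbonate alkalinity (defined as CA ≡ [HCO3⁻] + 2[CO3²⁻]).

CA = [HCO3⁻] + 2[CO3²⁻] = (α₁ + 2α₂)·DIC
At pH 6.65: [H⁺]/K1 = 10^-0.33 = 0.46774, K2/[H⁺] = 10^-3.71 = 0.00019498
α₁ = 1/(1 + 0.46774 + 0.00019498) = 1/1.4679 = 0.6812; α₂ = α₁·K2/[H⁺] = 0.0001328
α₁ + 2α₂ = 0.6815
CA = 0.6815 × 4.36 = 2.97 mmol/L

CA = 2.97 mmol/L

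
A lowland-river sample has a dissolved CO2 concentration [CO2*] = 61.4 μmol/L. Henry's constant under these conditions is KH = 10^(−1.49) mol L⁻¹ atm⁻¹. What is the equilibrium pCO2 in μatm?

pCO2 = 1900 μatm

KH = 10^(−1.49) = 3.236×10^-2 mol L⁻¹ atm⁻¹
pCO2 = [CO2*]/KH = 61.4×10^-6 / 3.236×10^-2 = 1.90×10^-3 atm = 1900 μatm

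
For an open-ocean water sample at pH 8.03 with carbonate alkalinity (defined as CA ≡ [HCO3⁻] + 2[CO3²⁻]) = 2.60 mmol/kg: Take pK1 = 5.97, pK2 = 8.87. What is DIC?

DIC = 2.33 mmol/kg

CA = [HCO3⁻] + 2[CO3²⁻] = (α₁ + 2α₂)·DIC
At pH 8.03: [H⁺]/K1 = 10^-2.06 = 0.0087096, K2/[H⁺] = 10^-0.84 = 0.14454
α₁ = 1/(1 + 0.0087096 + 0.14454) = 1/1.1533 = 0.8671; α₂ = α₁·K2/[H⁺] = 0.1253
α₁ + 2α₂ = 1.1178
DIC = CA / (α₁ + 2α₂) = 2.60 / 1.1178 = 2.33 mmol/kg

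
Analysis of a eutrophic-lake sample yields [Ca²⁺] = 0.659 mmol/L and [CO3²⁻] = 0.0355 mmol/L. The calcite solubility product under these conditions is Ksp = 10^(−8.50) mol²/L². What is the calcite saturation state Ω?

Ksp = 10^(−8.50) = 3.162×10^-9
Ω = [Ca²⁺][CO3²⁻]/Ksp = (0.659×10^-3)(0.0355×10^-3) / 3.162×10^-9 = 7.40

Ω = 7.40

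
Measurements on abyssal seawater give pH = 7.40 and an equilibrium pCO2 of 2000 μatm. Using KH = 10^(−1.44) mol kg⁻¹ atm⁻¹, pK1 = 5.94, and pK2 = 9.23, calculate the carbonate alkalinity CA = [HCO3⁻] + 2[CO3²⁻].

CA = 2.16 mmol/kg

[CO2*] = KH · pCO2 = 10^(−1.44) × 2000×10^-6 = 7.262×10^-5 mol/kg
α₀ = 1/(1 + K1/[H⁺] + K1K2/[H⁺]²) = 1/(1 + 10^+1.46 + 10^-0.37) = 0.03304
DIC = [CO2*]/α₀ = 7.262×10^-5 / 0.03304 = 2.198 mmol/kg
CA = (α₁ + 2α₂)·DIC = (0.9529 + 2×0.01409) × 2.198 = 2.16 mmol/kg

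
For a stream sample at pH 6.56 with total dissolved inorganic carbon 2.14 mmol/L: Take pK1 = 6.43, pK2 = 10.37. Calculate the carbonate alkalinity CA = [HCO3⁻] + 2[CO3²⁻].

CA = 1.23 mmol/L

CA = [HCO3⁻] + 2[CO3²⁻] = (α₁ + 2α₂)·DIC
At pH 6.56: [H⁺]/K1 = 10^-0.13 = 0.74131, K2/[H⁺] = 10^-3.81 = 0.00015488
α₁ = 1/(1 + 0.74131 + 0.00015488) = 1/1.7415 = 0.5742; α₂ = α₁·K2/[H⁺] = 8.894×10^-5
α₁ + 2α₂ = 0.5744
CA = 0.5744 × 2.14 = 1.23 mmol/L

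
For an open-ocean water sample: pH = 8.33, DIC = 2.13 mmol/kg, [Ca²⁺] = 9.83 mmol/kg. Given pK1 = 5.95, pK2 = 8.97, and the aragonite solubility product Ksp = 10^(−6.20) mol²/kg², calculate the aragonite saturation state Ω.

α₂ = 1 / (1 + [H⁺]/K2 + [H⁺]²/(K1K2)) = 1 / (1 + 10^+0.64 + 10^-1.74)
   = 1 / (1 + 4.3652 + 0.018197) = 1/5.3834 = 0.1858
[CO3²⁻] = α₂ × DIC = 0.1858 × 2.13 = 0.3957 mmol/kg
Ksp = 10^(−6.20) = 6.310×10^-7
Ω = [Ca²⁺][CO3²⁻]/Ksp = (9.83×10^-3)(3.957×10^-4) / 6.310×10^-7 = 6.16

Ω = 6.16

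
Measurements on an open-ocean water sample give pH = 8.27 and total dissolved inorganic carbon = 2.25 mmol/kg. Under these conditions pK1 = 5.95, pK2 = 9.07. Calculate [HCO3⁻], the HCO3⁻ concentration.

[HCO3⁻] = 1.93 mmol/kg

α₁ = 1 / (1 + [H⁺]/K1 + K2/[H⁺]) = 1 / (1 + 10^-2.32 + 10^-0.80)
   = 1 / (1 + 0.0047863 + 0.15849) = 1/1.1633 = 0.8596
[HCO3⁻] = α₁ × DIC = 0.8596 × 2.25 = 1.93 mmol/kg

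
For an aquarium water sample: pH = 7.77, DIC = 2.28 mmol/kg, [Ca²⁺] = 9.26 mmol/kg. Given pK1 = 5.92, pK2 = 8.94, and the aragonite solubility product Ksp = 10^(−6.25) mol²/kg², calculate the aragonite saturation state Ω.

Ω = 2.35

α₂ = 1 / (1 + [H⁺]/K2 + [H⁺]²/(K1K2)) = 1 / (1 + 10^+1.17 + 10^-0.68)
   = 1 / (1 + 14.791 + 0.20893) = 1/16.000 = 0.06250
[CO3²⁻] = α₂ × DIC = 0.06250 × 2.28 = 0.1425 mmol/kg
Ksp = 10^(−6.25) = 5.623×10^-7
Ω = [Ca²⁺][CO3²⁻]/Ksp = (9.26×10^-3)(1.425×10^-4) / 5.623×10^-7 = 2.35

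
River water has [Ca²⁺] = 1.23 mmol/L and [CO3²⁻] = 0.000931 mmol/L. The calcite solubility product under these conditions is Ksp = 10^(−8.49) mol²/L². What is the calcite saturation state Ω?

Ω = 0.354

Ksp = 10^(−8.49) = 3.236×10^-9
Ω = [Ca²⁺][CO3²⁻]/Ksp = (1.23×10^-3)(0.000931×10^-3) / 3.236×10^-9 = 0.354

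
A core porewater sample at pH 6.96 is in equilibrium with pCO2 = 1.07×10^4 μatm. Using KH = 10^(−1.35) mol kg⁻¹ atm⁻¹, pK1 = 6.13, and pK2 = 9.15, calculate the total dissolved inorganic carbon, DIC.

[CO2*] = KH · pCO2 = 10^(−1.35) × 1.07×10^4×10^-6 = 4.780×10^-4 mol/kg
α₀ = 1/(1 + K1/[H⁺] + K1K2/[H⁺]²) = 1/(1 + 10^+0.83 + 10^-1.36) = 0.1281
DIC = [CO2*]/α₀ = 4.780×10^-4 / 0.1281 = 3.73 mmol/kg

DIC = 3.73 mmol/kg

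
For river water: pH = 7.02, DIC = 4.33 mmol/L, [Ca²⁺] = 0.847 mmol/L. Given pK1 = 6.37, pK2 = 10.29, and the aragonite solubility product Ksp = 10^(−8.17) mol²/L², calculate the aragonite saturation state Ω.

Ω = 0.238

α₂ = 1 / (1 + [H⁺]/K2 + [H⁺]²/(K1K2)) = 1 / (1 + 10^+3.27 + 10^+2.62)
   = 1 / (1 + 1862.1 + 416.87) = 1/2280.0 = 0.0004386
[CO3²⁻] = α₂ × DIC = 0.0004386 × 4.33 = 0.001899 mmol/L = 1.899 μmol/L
Ksp = 10^(−8.17) = 6.761×10^-9
Ω = [Ca²⁺][CO3²⁻]/Ksp = (0.847×10^-3)(1.899×10^-6) / 6.761×10^-9 = 0.238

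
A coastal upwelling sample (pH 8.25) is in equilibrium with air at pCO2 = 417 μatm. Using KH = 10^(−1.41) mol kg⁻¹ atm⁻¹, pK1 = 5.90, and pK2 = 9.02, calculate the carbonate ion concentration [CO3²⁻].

[CO3²⁻] = 0.617 mmol/kg

[CO2*] = KH · pCO2 = 10^(−1.41) × 417×10^-6 = 1.622×10^-5 mol/kg
α₀ = 1/(1 + K1/[H⁺] + K1K2/[H⁺]²) = 1/(1 + 10^+2.35 + 10^+1.58) = 0.003804
DIC = [CO2*]/α₀ = 1.622×10^-5 / 0.003804 = 4.265 mmol/kg
[CO3²⁻] = α₂·DIC; α₂ = 0.1446, so [CO3²⁻] = 0.1446 × 4.265 = 0.617 mmol/kg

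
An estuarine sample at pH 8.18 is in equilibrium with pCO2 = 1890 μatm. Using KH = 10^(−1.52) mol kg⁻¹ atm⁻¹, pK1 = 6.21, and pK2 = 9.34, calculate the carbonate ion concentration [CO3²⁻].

[CO3²⁻] = 0.369 mmol/kg

[CO2*] = KH · pCO2 = 10^(−1.52) × 1890×10^-6 = 5.708×10^-5 mol/kg
α₀ = 1/(1 + K1/[H⁺] + K1K2/[H⁺]²) = 1/(1 + 10^+1.97 + 10^+0.81) = 0.009922
DIC = [CO2*]/α₀ = 5.708×10^-5 / 0.009922 = 5.752 mmol/kg
[CO3²⁻] = α₂·DIC; α₂ = 0.06406, so [CO3²⁻] = 0.06406 × 5.752 = 0.369 mmol/kg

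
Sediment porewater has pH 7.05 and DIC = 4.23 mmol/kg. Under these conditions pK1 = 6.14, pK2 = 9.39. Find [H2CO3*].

α₀ = 1 / (1 + K1/[H⁺] + K1K2/[H⁺]²) = 1 / (1 + 10^+0.91 + 10^-1.43)
   = 1 / (1 + 8.1283 + 0.037154) = 1/9.1655 = 0.1091
[CO2*] = α₀ × DIC = 0.1091 × 4.23 = 0.462 mmol/kg

[CO2*] = 0.462 mmol/kg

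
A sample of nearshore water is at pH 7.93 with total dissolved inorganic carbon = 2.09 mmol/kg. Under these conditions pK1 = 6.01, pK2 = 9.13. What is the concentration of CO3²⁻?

[CO3²⁻] = 0.123 mmol/kg

α₂ = 1 / (1 + [H⁺]/K2 + [H⁺]²/(K1K2)) = 1 / (1 + 10^+1.20 + 10^-0.72)
   = 1 / (1 + 15.849 + 0.19055) = 1/17.039 = 0.05869
[CO3²⁻] = α₂ × DIC = 0.05869 × 2.09 = 0.123 mmol/kg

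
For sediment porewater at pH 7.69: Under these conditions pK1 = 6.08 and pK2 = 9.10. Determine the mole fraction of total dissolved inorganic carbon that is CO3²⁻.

α₂ = 0.0366

α₂ = 1 / (1 + [H⁺]/K2 + [H⁺]²/(K1K2)) = 1 / (1 + 10^+1.41 + 10^-0.20)
   = 1 / (1 + 25.704 + 0.63096) = 1/27.335 = 0.03658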